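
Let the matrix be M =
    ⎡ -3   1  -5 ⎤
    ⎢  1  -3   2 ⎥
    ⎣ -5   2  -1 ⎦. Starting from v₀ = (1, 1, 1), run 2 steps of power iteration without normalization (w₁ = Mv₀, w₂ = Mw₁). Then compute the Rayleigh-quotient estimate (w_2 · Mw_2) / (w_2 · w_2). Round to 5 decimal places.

-7.81996

w1 = Mv₀ = ((-3)·1 + 1·1 + (-5)·1; 1·1 + (-3)·1 + 2·1; (-5)·1 + 2·1 + (-1)·1) = (-7, 0, -4)
w2 = Mw1 = ((-3)·(-7) + 1·0 + (-5)·(-4); 1·(-7) + (-3)·0 + 2·(-4); (-5)·(-7) + 2·0 + (-1)·(-4)) = (41, -15, 39)
Mw2 = (-333, 164, -274)
w2·Mw2 = 41·(-333) + (-15)·164 + 39·(-274) = -26799; w2·w2 = 41·41 + (-15)·(-15) + 39·39 = 3427
λ ≈ -26799/3427 = -7.81996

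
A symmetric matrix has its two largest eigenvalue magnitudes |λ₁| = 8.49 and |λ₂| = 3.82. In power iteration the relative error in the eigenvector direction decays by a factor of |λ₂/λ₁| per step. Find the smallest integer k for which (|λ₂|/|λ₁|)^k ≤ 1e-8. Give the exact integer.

|λ₂/λ₁| = 3.82/8.49 = 0.44994
Need k ≥ ln(1e-8) / ln(0.44994) = -18.4207 / -0.7986 ≈ 23.065
Smallest integer k satisfying the bound: 24

24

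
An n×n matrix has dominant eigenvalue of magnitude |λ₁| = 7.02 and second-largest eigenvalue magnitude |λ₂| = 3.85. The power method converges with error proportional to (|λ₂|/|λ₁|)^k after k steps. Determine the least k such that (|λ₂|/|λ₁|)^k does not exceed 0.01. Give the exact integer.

8

|λ₂/λ₁| = 3.85/7.02 = 0.54843
Need k ≥ ln(0.01) / ln(0.54843) = -4.6052 / -0.6007 ≈ 7.666
Smallest integer k satisfying the bound: 8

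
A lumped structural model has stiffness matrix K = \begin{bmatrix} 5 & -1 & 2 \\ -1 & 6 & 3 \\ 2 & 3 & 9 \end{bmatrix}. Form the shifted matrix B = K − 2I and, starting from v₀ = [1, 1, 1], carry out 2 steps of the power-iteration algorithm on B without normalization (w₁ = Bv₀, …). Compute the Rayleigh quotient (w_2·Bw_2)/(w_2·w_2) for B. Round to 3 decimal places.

B = K − 2I has rows (3, -1, 2); (-1, 4, 3); (2, 3, 7)
w1 = Bv₀ = (4, 6, 12)
w2 = Bw1 = (30, 56, 110)
Bw2 = (254, 524, 998)
w2·Bw2 = 146744; w2·w2 = 16136; μ ≈ 146744/16136 = 9.094

9.094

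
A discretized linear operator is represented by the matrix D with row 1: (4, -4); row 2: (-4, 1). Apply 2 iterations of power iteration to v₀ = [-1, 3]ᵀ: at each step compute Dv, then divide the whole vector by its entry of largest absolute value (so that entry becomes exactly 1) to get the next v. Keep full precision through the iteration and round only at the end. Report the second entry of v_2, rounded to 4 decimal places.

-0.7717

Dv0 = (-16.00000, 7.00000); divide by -16.00000 → v1 = (1.00000, -0.43750)
Dv1 = (5.75000, -4.43750); divide by 5.75000 → v2 = (1.00000, -0.77174)
Requested entry of v2: 71/-92 = -0.7717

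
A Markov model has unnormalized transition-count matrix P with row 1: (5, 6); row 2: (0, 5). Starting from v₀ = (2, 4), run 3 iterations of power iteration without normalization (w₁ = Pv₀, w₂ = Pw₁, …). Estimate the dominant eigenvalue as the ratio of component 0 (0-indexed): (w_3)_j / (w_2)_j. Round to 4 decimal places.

w1 = Pv₀ = (5·2 + 6·4; 0·2 + 5·4) = (34, 20)
w2 = Pw1 = (5·34 + 6·20; 0·34 + 5·20) = (290, 100)
w3 = Pw2 = (2050, 500)
Ratio at component: 2050 / 290 = 7.0690

7.0690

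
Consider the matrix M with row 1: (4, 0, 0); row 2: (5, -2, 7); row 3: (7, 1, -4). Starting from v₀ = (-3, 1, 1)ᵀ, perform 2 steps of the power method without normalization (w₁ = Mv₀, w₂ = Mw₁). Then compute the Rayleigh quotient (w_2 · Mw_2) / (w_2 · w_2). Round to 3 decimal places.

w1 = Mv₀ = (4·(-3) + 0·1 + 0·1; 5·(-3) + (-2)·1 + 7·1; 7·(-3) + 1·1 + (-4)·1) = (-12, -10, -24)
w2 = Mw1 = (4·(-12) + 0·(-10) + 0·(-24); 5·(-12) + (-2)·(-10) + 7·(-24); 7·(-12) + 1·(-10) + (-4)·(-24)) = (-48, -208, 2)
Mw2 = (-192, 190, -552)
w2·Mw2 = (-48)·(-192) + (-208)·190 + 2·(-552) = -31408; w2·w2 = (-48)·(-48) + (-208)·(-208) + 2·2 = 45572
λ ≈ -31408/45572 = -0.689

λ ≈ -0.689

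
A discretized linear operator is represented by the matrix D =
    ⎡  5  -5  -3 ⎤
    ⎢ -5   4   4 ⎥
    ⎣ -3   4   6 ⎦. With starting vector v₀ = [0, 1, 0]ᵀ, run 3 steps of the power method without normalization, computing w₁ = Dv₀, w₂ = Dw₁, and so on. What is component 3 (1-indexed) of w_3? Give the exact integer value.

729

w1 = Dv₀ = (5·0 + (-5)·1 + (-3)·0; (-5)·0 + 4·1 + 4·0; (-3)·0 + 4·1 + 6·0) = (-5, 4, 4)
w2 = Dw1 = (5·(-5) + (-5)·4 + (-3)·4; (-5)·(-5) + 4·4 + 4·4; (-3)·(-5) + 4·4 + 6·4) = (-57, 57, 55)
w3 = Dw2 = (-735, 733, 729)
The requested component of w3 is 729.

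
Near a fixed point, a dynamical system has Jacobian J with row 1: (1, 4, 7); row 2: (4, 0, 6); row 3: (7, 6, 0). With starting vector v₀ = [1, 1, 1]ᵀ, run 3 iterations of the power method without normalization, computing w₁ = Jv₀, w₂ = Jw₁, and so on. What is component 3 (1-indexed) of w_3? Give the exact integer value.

1757

w1 = Jv₀ = (1·1 + 4·1 + 7·1; 4·1 + 0·1 + 6·1; 7·1 + 6·1 + 0·1) = (12, 10, 13)
w2 = Jw1 = (1·12 + 4·10 + 7·13; 4·12 + 0·10 + 6·13; 7·12 + 6·10 + 0·13) = (143, 126, 144)
w3 = Jw2 = (1655, 1436, 1757)
The requested component of w3 is 1757.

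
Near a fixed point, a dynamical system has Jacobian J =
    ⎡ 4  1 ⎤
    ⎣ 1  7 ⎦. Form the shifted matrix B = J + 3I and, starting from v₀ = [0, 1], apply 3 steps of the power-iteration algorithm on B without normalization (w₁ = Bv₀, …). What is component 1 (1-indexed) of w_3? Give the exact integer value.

220

B = J + 3I has rows (7, 1); (1, 10)
w1 = Bv₀ = (7·0 + 1·1; 1·0 + 10·1) = (1, 10)
w2 = Bw1 = (7·1 + 1·10; 1·1 + 10·10) = (17, 101)
w3 = Bw2 = (220, 1027)
Requested component of w3: 220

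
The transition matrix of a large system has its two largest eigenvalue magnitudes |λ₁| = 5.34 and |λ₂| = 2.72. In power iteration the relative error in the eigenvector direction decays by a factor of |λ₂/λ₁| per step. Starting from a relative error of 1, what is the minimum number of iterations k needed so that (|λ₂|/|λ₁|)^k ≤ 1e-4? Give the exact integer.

14

|λ₂/λ₁| = 2.72/5.34 = 0.50936
Need k ≥ ln(1e-4) / ln(0.50936) = -9.2103 / -0.6746 ≈ 13.653
Smallest integer k satisfying the bound: 14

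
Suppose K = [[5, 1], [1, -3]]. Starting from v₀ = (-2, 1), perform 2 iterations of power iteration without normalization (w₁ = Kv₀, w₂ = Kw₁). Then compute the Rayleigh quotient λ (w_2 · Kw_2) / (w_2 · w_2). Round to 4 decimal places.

w1 = Kv₀ = (5·(-2) + 1·1; 1·(-2) + (-3)·1) = (-9, -5)
w2 = Kw1 = (5·(-9) + 1·(-5); 1·(-9) + (-3)·(-5)) = (-50, 6)
Kw2 = (-244, -68)
w2·Kw2 = (-50)·(-244) + 6·(-68) = 11792; w2·w2 = (-50)·(-50) + 6·6 = 2536
λ ≈ 11792/2536 = 4.6498

4.6498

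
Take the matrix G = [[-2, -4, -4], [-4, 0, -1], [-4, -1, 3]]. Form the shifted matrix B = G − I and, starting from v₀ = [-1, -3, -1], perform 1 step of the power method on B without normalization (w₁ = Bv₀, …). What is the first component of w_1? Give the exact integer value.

B = G − I has rows (-3, -4, -4); (-4, -1, -1); (-4, -1, 2)
w1 = Bv₀ = ((-3)·(-1) + (-4)·(-3) + (-4)·(-1); (-4)·(-1) + (-1)·(-3) + (-1)·(-1); (-4)·(-1) + (-1)·(-3) + 2·(-1)) = (19, 8, 5)
Requested component of w1: 19

19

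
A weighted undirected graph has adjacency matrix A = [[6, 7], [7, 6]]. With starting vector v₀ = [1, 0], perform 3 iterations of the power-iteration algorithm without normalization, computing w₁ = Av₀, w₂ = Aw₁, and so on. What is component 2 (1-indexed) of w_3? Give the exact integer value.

1099

w1 = Av₀ = (6, 7)
w2 = Aw1 = (85, 84)
w3 = Aw2 = (1098, 1099)
The requested component of w3 is 1099.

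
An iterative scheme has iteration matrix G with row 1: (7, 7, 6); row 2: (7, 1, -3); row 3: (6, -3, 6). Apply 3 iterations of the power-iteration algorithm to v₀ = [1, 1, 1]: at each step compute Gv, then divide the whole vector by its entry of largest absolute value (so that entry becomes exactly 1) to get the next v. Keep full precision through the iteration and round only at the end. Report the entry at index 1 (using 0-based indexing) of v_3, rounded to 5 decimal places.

Gv0 = (20.000000, 5.000000, 9.000000); divide by 20.000000 → v1 = (1.000000, 0.250000, 0.450000)
Gv1 = (11.450000, 5.900000, 7.950000); divide by 11.450000 → v2 = (1.000000, 0.515284, 0.694323)
Gv2 = (14.772926, 5.432314, 8.620087); divide by 14.772926 → v3 = (1.000000, 0.367721, 0.583506)
Requested entry of v3: 1244/3383 = 0.36772

0.36772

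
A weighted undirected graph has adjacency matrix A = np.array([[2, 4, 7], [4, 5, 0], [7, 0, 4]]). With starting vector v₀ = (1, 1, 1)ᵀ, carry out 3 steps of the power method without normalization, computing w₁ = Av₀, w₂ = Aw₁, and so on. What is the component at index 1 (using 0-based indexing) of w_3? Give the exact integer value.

w1 = Av₀ = (2·1 + 4·1 + 7·1; 4·1 + 5·1 + 0·1; 7·1 + 0·1 + 4·1) = (13, 9, 11)
w2 = Aw1 = (2·13 + 4·9 + 7·11; 4·13 + 5·9 + 0·11; 7·13 + 0·9 + 4·11) = (139, 97, 135)
w3 = Aw2 = (1611, 1041, 1513)
The requested component of w3 is 1041.

1041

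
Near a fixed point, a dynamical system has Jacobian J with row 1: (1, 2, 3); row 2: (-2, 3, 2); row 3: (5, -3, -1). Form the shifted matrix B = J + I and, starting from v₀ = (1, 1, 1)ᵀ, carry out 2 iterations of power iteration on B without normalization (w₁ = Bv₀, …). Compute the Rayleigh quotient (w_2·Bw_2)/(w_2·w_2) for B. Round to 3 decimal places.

B = J + I has rows (2, 2, 3); (-2, 4, 2); (5, -3, 0)
w1 = Bv₀ = (7, 4, 2)
w2 = Bw1 = (28, 6, 23)
Bw2 = (137, 14, 122)
w2·Bw2 = 6726; w2·w2 = 1349; μ ≈ 6726/1349 = 4.986

μ ≈ 4.986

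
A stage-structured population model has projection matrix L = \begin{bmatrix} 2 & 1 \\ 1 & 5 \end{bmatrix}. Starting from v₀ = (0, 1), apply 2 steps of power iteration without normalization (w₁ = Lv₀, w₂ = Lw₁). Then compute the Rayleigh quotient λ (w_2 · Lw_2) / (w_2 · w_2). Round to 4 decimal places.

5.2993

w1 = Lv₀ = (2·0 + 1·1; 1·0 + 5·1) = (1, 5)
w2 = Lw1 = (2·1 + 1·5; 1·1 + 5·5) = (7, 26)
Lw2 = (40, 137)
w2·Lw2 = 7·40 + 26·137 = 3842; w2·w2 = 7·7 + 26·26 = 725
λ ≈ 3842/725 = 5.2993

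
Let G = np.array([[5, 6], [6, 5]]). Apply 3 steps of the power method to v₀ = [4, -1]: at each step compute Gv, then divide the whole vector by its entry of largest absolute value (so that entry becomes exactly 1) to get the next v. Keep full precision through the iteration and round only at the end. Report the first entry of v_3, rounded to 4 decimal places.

0.9975

Gv0 = (14.00000, 19.00000); divide by 19.00000 → v1 = (0.73684, 1.00000)
Gv1 = (9.68421, 9.42105); divide by 9.68421 → v2 = (1.00000, 0.97283)
Gv2 = (10.83696, 10.86413); divide by 10.86413 → v3 = (0.99750, 1.00000)
Requested entry of v3: 1994/1999 = 0.9975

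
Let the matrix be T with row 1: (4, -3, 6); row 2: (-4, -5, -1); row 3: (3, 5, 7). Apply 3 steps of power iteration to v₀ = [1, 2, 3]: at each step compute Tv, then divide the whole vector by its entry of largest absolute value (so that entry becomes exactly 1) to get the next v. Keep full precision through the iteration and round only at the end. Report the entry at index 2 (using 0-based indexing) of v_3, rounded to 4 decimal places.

0.9119

Tv0 = (16.00000, -17.00000, 34.00000); divide by 34.00000 → v1 = (0.47059, -0.50000, 1.00000)
Tv1 = (9.38235, -0.38235, 5.91176); divide by 9.38235 → v2 = (1.00000, -0.04075, 0.63009)
Tv2 = (7.90282, -4.42633, 7.20690); divide by 7.90282 → v3 = (1.00000, -0.56010, 0.91194)
Requested entry of v3: 2299/2521 = 0.9119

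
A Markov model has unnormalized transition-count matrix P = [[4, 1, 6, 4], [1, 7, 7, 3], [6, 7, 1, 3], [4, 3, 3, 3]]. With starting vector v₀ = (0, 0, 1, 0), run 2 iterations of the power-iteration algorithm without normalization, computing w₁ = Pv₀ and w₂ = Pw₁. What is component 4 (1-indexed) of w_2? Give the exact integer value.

57

w1 = Pv₀ = (4·0 + 1·0 + 6·1 + 4·0; 1·0 + 7·0 + 7·1 + 3·0; 6·0 + 7·0 + 1·1 + 3·0; 4·0 + 3·0 + 3·1 + 3·0) = (6, 7, 1, 3)
w2 = Pw1 = (4·6 + 1·7 + 6·1 + 4·3; 1·6 + 7·7 + 7·1 + 3·3; 6·6 + 7·7 + 1·1 + 3·3; 4·6 + 3·7 + 3·1 + 3·3) = (49, 71, 95, 57)
The requested component of w2 is 57.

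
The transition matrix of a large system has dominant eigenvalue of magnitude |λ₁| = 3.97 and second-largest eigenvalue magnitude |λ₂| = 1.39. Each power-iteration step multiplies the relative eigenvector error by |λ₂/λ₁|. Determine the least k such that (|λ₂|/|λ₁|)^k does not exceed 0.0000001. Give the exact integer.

16

|λ₂/λ₁| = 1.39/3.97 = 0.35013
Need k ≥ ln(0.0000001) / ln(0.35013) = -16.1181 / -1.0495 ≈ 15.358
Smallest integer k satisfying the bound: 16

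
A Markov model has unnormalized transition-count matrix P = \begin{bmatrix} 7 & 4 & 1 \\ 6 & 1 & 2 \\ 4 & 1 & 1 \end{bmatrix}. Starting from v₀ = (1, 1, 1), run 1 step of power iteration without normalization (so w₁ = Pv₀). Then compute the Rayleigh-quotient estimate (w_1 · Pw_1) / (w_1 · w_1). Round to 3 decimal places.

w1 = Pv₀ = (12, 9, 6)
Pw1 = (126, 93, 63)
w1·Pw1 = 12·126 + 9·93 + 6·63 = 2727; w1·w1 = 12·12 + 9·9 + 6·6 = 261
λ ≈ 2727/261 = 10.448

λ ≈ 10.448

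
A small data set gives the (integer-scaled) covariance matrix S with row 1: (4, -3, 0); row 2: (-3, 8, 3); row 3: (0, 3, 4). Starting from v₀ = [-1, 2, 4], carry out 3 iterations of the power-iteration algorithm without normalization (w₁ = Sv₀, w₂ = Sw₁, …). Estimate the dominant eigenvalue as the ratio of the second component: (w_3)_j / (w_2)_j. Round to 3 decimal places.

w1 = Sv₀ = (-10, 31, 22)
w2 = Sw1 = (-133, 344, 181)
w3 = Sw2 = (-1564, 3694, 1756)
Ratio at component: 3694 / 344 = 10.738

10.738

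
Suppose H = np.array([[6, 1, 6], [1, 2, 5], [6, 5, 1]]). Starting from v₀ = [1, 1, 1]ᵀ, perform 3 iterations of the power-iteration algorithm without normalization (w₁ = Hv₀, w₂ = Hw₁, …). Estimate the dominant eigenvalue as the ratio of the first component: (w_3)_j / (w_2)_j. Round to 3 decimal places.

w1 = Hv₀ = (13, 8, 12)
w2 = Hw1 = (158, 89, 130)
w3 = Hw2 = (1817, 986, 1523)
Ratio at component: 1817 / 158 = 11.500

λ ≈ 11.500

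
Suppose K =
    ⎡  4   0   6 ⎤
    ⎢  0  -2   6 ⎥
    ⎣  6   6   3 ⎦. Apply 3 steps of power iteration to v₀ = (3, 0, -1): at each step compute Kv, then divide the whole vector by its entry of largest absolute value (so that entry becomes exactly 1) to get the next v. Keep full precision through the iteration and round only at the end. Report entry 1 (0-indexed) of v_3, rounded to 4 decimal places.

Kv0 = (6.00000, -6.00000, 15.00000); divide by 15.00000 → v1 = (0.40000, -0.40000, 1.00000)
Kv1 = (7.60000, 6.80000, 3.00000); divide by 7.60000 → v2 = (1.00000, 0.89474, 0.39474)
Kv2 = (6.36842, 0.57895, 12.55263); divide by 12.55263 → v3 = (0.50734, 0.04612, 1.00000)
Requested entry of v3: 66/1431 = 0.0461

0.0461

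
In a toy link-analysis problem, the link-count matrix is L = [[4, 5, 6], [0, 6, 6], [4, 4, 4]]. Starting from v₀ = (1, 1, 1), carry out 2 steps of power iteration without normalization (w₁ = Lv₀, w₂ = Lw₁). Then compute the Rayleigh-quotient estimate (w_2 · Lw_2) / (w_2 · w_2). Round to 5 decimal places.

w1 = Lv₀ = (15, 12, 12)
w2 = Lw1 = (192, 144, 156)
Lw2 = (2424, 1800, 1968)
w2·Lw2 = 192·2424 + 144·1800 + 156·1968 = 1031616; w2·w2 = 192·192 + 144·144 + 156·156 = 81936
λ ≈ 1031616/81936 = 12.59051

λ ≈ 12.59051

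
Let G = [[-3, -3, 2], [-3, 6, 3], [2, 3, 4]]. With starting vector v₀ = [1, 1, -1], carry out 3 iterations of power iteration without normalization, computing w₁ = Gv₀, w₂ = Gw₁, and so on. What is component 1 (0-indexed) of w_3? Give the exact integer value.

48

w1 = Gv₀ = (-8, 0, 1)
w2 = Gw1 = (26, 27, -12)
w3 = Gw2 = (-183, 48, 85)
The requested component of w3 is 48.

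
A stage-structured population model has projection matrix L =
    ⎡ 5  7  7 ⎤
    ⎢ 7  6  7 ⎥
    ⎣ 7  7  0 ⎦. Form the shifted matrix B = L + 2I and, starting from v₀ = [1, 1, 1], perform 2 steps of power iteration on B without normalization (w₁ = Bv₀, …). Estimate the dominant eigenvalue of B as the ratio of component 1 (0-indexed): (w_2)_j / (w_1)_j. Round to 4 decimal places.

B = L + 2I has rows (7, 7, 7); (7, 8, 7); (7, 7, 2)
w1 = Bv₀ = (21, 22, 16)
w2 = Bw1 = (413, 435, 333)
Ratio: 435/22 = 19.7727

μ ≈ 19.7727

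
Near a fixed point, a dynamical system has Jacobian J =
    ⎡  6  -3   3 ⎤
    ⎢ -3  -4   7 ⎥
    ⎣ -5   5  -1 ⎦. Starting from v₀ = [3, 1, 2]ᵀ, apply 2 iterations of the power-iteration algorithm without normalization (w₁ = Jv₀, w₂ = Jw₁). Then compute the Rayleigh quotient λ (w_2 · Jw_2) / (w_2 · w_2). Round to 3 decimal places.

5.249

w1 = Jv₀ = (6·3 + (-3)·1 + 3·2; (-3)·3 + (-4)·1 + 7·2; (-5)·3 + 5·1 + (-1)·2) = (21, 1, -12)
w2 = Jw1 = (6·21 + (-3)·1 + 3·(-12); (-3)·21 + (-4)·1 + 7·(-12); (-5)·21 + 5·1 + (-1)·(-12)) = (87, -151, -88)
Jw2 = (711, -273, -1102)
w2·Jw2 = 87·711 + (-151)·(-273) + (-88)·(-1102) = 200056; w2·w2 = 87·87 + (-151)·(-151) + (-88)·(-88) = 38114
λ ≈ 200056/38114 = 5.249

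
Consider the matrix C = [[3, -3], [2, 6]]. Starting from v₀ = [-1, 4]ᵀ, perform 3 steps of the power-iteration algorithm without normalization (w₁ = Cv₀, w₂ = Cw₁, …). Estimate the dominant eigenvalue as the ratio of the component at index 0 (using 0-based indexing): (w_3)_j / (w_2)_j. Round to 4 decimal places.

w1 = Cv₀ = (-15, 22)
w2 = Cw1 = (-111, 102)
w3 = Cw2 = (-639, 390)
Ratio at component: -639 / -111 = 5.7568

5.7568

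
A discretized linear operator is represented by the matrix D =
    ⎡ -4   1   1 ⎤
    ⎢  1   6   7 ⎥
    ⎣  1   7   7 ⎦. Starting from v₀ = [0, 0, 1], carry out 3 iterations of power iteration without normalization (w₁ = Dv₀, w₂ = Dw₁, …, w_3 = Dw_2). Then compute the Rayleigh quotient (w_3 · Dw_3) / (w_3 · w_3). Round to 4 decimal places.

13.6311

w1 = Dv₀ = ((-4)·0 + 1·0 + 1·1; 1·0 + 6·0 + 7·1; 1·0 + 7·0 + 7·1) = (1, 7, 7)
w2 = Dw1 = ((-4)·1 + 1·7 + 1·7; 1·1 + 6·7 + 7·7; 1·1 + 7·7 + 7·7) = (10, 92, 99)
w3 = Dw2 = (151, 1255, 1347)
Dw3 = (1998, 17110, 18365)
w3·Dw3 = 151·1998 + 1255·17110 + 1347·18365 = 46512403; w3·w3 = 151·151 + 1255·1255 + 1347·1347 = 3412235
λ ≈ 46512403/3412235 = 13.6311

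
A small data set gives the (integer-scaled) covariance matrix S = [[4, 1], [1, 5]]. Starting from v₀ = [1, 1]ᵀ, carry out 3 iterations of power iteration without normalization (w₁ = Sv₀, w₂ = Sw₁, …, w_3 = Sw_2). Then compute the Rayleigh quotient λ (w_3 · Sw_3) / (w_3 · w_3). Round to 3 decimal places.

5.612

w1 = Sv₀ = (5, 6)
w2 = Sw1 = (26, 35)
w3 = Sw2 = (139, 201)
Sw3 = (757, 1144)
w3·Sw3 = 139·757 + 201·1144 = 335167; w3·w3 = 139·139 + 201·201 = 59722
λ ≈ 335167/59722 = 5.612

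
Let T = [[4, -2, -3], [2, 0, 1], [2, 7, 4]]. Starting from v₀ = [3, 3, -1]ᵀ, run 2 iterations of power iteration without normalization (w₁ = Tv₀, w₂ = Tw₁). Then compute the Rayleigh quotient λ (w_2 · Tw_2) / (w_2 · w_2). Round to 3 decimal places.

w1 = Tv₀ = (9, 5, 23)
w2 = Tw1 = (-43, 41, 145)
Tw2 = (-689, 59, 781)
w2·Tw2 = (-43)·(-689) + 41·59 + 145·781 = 145291; w2·w2 = (-43)·(-43) + 41·41 + 145·145 = 24555
λ ≈ 145291/24555 = 5.917

λ ≈ 5.917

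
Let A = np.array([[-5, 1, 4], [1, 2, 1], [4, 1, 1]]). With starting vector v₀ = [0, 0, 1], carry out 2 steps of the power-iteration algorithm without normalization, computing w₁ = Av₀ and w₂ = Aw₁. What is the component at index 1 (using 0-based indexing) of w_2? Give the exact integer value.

7

w1 = Av₀ = (4, 1, 1)
w2 = Aw1 = (-15, 7, 18)
The requested component of w2 is 7.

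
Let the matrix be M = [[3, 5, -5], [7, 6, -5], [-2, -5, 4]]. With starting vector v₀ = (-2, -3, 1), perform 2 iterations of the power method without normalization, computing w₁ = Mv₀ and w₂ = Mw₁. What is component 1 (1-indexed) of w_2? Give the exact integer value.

w1 = Mv₀ = (3·(-2) + 5·(-3) + (-5)·1; 7·(-2) + 6·(-3) + (-5)·1; (-2)·(-2) + (-5)·(-3) + 4·1) = (-26, -37, 23)
w2 = Mw1 = (3·(-26) + 5·(-37) + (-5)·23; 7·(-26) + 6·(-37) + (-5)·23; (-2)·(-26) + (-5)·(-37) + 4·23) = (-378, -519, 329)
The requested component of w2 is -378.

-378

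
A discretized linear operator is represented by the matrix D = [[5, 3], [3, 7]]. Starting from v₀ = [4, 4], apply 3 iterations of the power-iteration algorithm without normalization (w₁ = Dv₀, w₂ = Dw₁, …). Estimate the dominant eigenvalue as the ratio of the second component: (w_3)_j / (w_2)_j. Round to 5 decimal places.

w1 = Dv₀ = (32, 40)
w2 = Dw1 = (280, 376)
w3 = Dw2 = (2528, 3472)
Ratio at component: 3472 / 376 = 9.23404

9.23404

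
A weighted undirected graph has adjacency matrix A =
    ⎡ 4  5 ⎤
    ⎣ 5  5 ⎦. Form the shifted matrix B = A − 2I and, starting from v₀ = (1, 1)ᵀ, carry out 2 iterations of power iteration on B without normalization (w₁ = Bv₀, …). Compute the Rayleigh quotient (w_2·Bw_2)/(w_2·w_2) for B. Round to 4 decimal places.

μ ≈ 7.5246

B = A − 2I has rows (2, 5); (5, 3)
w1 = Bv₀ = (7, 8)
w2 = Bw1 = (54, 59)
Bw2 = (403, 447)
w2·Bw2 = 48135; w2·w2 = 6397; μ ≈ 48135/6397 = 7.5246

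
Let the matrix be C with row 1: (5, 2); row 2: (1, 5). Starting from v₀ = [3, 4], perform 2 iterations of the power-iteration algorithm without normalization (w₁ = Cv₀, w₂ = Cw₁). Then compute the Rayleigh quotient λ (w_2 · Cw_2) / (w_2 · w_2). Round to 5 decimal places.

w1 = Cv₀ = (23, 23)
w2 = Cw1 = (161, 138)
Cw2 = (1081, 851)
w2·Cw2 = 161·1081 + 138·851 = 291479; w2·w2 = 161·161 + 138·138 = 44965
λ ≈ 291479/44965 = 6.48235

6.48235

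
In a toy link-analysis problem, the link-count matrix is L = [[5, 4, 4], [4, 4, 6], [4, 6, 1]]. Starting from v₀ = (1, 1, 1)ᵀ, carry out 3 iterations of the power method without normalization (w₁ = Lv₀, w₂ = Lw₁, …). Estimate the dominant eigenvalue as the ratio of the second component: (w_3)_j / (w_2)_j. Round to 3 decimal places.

w1 = Lv₀ = (5·1 + 4·1 + 4·1; 4·1 + 4·1 + 6·1; 4·1 + 6·1 + 1·1) = (13, 14, 11)
w2 = Lw1 = (5·13 + 4·14 + 4·11; 4·13 + 4·14 + 6·11; 4·13 + 6·14 + 1·11) = (165, 174, 147)
w3 = Lw2 = (2109, 2238, 1851)
Ratio at component: 2238 / 174 = 12.862

12.862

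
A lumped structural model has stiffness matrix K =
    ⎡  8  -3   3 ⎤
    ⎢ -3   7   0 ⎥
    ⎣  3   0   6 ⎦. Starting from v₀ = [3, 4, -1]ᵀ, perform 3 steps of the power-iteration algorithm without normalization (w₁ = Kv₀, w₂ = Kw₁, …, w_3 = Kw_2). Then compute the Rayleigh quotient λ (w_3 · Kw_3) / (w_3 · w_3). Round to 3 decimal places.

w1 = Kv₀ = (8·3 + (-3)·4 + 3·(-1); (-3)·3 + 7·4 + 0·(-1); 3·3 + 0·4 + 6·(-1)) = (9, 19, 3)
w2 = Kw1 = (8·9 + (-3)·19 + 3·3; (-3)·9 + 7·19 + 0·3; 3·9 + 0·19 + 6·3) = (24, 106, 45)
w3 = Kw2 = (9, 670, 342)
Kw3 = (-912, 4663, 2079)
w3·Kw3 = 9·(-912) + 670·4663 + 342·2079 = 3827020; w3·w3 = 9·9 + 670·670 + 342·342 = 565945
λ ≈ 3827020/565945 = 6.762

λ ≈ 6.762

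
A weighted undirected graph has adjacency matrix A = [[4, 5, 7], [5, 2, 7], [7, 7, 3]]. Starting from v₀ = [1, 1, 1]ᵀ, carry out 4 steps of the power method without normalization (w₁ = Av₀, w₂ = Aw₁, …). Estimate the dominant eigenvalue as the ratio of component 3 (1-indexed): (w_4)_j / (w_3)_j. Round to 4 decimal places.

λ ≈ 15.7058

w1 = Av₀ = (4·1 + 5·1 + 7·1; 5·1 + 2·1 + 7·1; 7·1 + 7·1 + 3·1) = (16, 14, 17)
w2 = Aw1 = (4·16 + 5·14 + 7·17; 5·16 + 2·14 + 7·17; 7·16 + 7·14 + 3·17) = (253, 227, 261)
w3 = Aw2 = (3974, 3546, 4143)
w4 = Aw3 = (62627, 55963, 65069)
Ratio at component: 65069 / 4143 = 15.7058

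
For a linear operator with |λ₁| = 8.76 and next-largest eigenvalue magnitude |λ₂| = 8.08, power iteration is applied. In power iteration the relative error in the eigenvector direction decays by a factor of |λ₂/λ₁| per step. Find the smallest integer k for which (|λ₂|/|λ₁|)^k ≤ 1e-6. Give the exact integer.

171

|λ₂/λ₁| = 8.08/8.76 = 0.92237
Need k ≥ ln(1e-6) / ln(0.92237) = -13.8155 / -0.0808 ≈ 170.976
Smallest integer k satisfying the bound: 171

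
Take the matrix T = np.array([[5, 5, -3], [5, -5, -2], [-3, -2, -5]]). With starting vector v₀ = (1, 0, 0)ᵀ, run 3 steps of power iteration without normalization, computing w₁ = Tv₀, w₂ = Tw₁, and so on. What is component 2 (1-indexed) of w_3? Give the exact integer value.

285

w1 = Tv₀ = (5, 5, -3)
w2 = Tw1 = (59, 6, -10)
w3 = Tw2 = (355, 285, -139)
The requested component of w3 is 285.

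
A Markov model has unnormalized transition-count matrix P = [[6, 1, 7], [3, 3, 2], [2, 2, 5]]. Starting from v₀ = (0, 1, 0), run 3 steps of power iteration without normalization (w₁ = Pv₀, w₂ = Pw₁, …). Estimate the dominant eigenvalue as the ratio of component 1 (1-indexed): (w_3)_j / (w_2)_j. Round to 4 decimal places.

λ ≈ 12.1739

w1 = Pv₀ = (6·0 + 1·1 + 7·0; 3·0 + 3·1 + 2·0; 2·0 + 2·1 + 5·0) = (1, 3, 2)
w2 = Pw1 = (6·1 + 1·3 + 7·2; 3·1 + 3·3 + 2·2; 2·1 + 2·3 + 5·2) = (23, 16, 18)
w3 = Pw2 = (280, 153, 168)
Ratio at component: 280 / 23 = 12.1739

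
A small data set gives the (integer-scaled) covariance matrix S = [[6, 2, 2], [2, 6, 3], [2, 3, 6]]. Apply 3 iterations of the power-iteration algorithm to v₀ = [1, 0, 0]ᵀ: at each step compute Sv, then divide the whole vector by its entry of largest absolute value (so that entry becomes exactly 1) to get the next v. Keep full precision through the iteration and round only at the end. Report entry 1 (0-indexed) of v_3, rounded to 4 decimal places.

0.9323

Sv0 = (6.00000, 2.00000, 2.00000); divide by 6.00000 → v1 = (1.00000, 0.33333, 0.33333)
Sv1 = (7.33333, 5.00000, 5.00000); divide by 7.33333 → v2 = (1.00000, 0.68182, 0.68182)
Sv2 = (8.72727, 8.13636, 8.13636); divide by 8.72727 → v3 = (1.00000, 0.93229, 0.93229)
Requested entry of v3: 358/384 = 0.9323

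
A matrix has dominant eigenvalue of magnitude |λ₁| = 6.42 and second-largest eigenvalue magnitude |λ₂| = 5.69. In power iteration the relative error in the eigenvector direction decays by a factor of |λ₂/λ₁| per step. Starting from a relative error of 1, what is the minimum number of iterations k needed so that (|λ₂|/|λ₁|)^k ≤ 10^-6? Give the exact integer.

|λ₂/λ₁| = 5.69/6.42 = 0.88629
Need k ≥ ln(10^-6) / ln(0.88629) = -13.8155 / -0.1207 ≈ 114.454
Smallest integer k satisfying the bound: 115

115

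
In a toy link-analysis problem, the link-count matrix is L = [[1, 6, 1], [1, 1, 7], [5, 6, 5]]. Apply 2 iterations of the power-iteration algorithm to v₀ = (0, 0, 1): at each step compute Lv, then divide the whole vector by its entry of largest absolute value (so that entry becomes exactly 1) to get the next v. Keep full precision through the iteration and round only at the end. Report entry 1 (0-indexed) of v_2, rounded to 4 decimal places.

0.5972

Lv0 = (1.00000, 7.00000, 5.00000); divide by 7.00000 → v1 = (0.14286, 1.00000, 0.71429)
Lv1 = (6.85714, 6.14286, 10.28571); divide by 10.28571 → v2 = (0.66667, 0.59722, 1.00000)
Requested entry of v2: 43/72 = 0.5972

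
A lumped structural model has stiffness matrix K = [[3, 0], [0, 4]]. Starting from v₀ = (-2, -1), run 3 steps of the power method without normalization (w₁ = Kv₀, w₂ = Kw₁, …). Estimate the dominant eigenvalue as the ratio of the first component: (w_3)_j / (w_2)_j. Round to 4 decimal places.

w1 = Kv₀ = (3·(-2) + 0·(-1); 0·(-2) + 4·(-1)) = (-6, -4)
w2 = Kw1 = (3·(-6) + 0·(-4); 0·(-6) + 4·(-4)) = (-18, -16)
w3 = Kw2 = (-54, -64)
Ratio at component: -54 / -18 = 3.0000

3.0000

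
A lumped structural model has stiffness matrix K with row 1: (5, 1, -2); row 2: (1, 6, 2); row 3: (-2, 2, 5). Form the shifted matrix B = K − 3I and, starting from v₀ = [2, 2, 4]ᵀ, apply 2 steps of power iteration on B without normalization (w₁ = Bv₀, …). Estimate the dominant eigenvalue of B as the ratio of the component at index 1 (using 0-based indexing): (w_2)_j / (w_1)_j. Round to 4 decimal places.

B = K − 3I has rows (2, 1, -2); (1, 3, 2); (-2, 2, 2)
w1 = Bv₀ = (-2, 16, 8)
w2 = Bw1 = (-4, 62, 52)
Ratio: 62/16 = 3.8750

μ ≈ 3.8750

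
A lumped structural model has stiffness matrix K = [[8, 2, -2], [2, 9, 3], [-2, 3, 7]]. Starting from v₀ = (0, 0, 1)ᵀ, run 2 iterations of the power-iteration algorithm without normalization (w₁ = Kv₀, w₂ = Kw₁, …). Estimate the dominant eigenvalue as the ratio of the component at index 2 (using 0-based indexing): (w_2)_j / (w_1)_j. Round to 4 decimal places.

w1 = Kv₀ = (8·0 + 2·0 + (-2)·1; 2·0 + 9·0 + 3·1; (-2)·0 + 3·0 + 7·1) = (-2, 3, 7)
w2 = Kw1 = (8·(-2) + 2·3 + (-2)·7; 2·(-2) + 9·3 + 3·7; (-2)·(-2) + 3·3 + 7·7) = (-24, 44, 62)
Ratio at component: 62 / 7 = 8.8571

λ ≈ 8.8571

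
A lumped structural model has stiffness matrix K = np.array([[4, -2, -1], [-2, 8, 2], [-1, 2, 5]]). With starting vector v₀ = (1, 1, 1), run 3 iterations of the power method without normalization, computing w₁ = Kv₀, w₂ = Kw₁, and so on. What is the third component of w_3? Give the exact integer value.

w1 = Kv₀ = (4·1 + (-2)·1 + (-1)·1; (-2)·1 + 8·1 + 2·1; (-1)·1 + 2·1 + 5·1) = (1, 8, 6)
w2 = Kw1 = (4·1 + (-2)·8 + (-1)·6; (-2)·1 + 8·8 + 2·6; (-1)·1 + 2·8 + 5·6) = (-18, 74, 45)
w3 = Kw2 = (-265, 718, 391)
The requested component of w3 is 391.

391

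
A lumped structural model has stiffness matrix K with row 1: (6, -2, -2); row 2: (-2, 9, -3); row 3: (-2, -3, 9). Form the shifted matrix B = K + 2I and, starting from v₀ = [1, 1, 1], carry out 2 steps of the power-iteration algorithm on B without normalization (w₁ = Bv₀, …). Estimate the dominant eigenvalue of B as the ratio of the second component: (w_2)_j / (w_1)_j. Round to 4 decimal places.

μ ≈ 6.6667

B = K + 2I has rows (8, -2, -2); (-2, 11, -3); (-2, -3, 11)
w1 = Bv₀ = (8·1 + (-2)·1 + (-2)·1; (-2)·1 + 11·1 + (-3)·1; (-2)·1 + (-3)·1 + 11·1) = (4, 6, 6)
w2 = Bw1 = (8·4 + (-2)·6 + (-2)·6; (-2)·4 + 11·6 + (-3)·6; (-2)·4 + (-3)·6 + 11·6) = (8, 40, 40)
Ratio: 40/6 = 6.6667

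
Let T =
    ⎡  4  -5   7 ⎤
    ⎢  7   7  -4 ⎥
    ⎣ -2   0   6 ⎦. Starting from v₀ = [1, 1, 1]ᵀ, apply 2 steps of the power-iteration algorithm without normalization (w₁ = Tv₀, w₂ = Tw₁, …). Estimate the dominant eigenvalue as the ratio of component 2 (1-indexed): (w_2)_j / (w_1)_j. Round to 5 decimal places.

w1 = Tv₀ = (6, 10, 4)
w2 = Tw1 = (2, 96, 12)
Ratio at component: 96 / 10 = 9.60000

λ ≈ 9.60000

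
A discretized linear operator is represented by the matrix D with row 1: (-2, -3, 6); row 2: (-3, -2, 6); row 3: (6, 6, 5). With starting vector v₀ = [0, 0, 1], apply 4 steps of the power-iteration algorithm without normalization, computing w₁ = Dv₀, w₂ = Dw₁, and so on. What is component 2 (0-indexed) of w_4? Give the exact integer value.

9409

w1 = Dv₀ = (6, 6, 5)
w2 = Dw1 = (0, 0, 97)
w3 = Dw2 = (582, 582, 485)
w4 = Dw3 = (0, 0, 9409)
The requested component of w4 is 9409.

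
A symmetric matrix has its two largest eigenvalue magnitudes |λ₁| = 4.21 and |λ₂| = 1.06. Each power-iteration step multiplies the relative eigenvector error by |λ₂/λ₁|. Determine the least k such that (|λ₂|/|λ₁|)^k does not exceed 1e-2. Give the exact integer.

4

|λ₂/λ₁| = 1.06/4.21 = 0.25178
Need k ≥ ln(1e-2) / ln(0.25178) = -4.6052 / -1.3792 ≈ 3.339
Smallest integer k satisfying the bound: 4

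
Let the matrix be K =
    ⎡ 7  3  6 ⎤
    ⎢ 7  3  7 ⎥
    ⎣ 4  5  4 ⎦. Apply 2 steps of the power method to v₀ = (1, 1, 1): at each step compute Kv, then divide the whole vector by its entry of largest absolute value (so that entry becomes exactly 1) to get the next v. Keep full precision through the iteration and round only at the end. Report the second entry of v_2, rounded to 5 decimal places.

Kv0 = (16.000000, 17.000000, 13.000000); divide by 17.000000 → v1 = (0.941176, 1.000000, 0.764706)
Kv1 = (14.176471, 14.941176, 11.823529); divide by 14.941176 → v2 = (0.948819, 1.000000, 0.791339)
Requested entry of v2: 254/254 = 1.00000

1.00000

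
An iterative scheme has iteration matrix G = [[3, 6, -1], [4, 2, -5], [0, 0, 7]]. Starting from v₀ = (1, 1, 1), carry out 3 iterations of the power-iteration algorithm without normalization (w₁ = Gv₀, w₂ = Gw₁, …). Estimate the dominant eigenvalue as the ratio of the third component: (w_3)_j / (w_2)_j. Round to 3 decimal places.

w1 = Gv₀ = (3·1 + 6·1 + (-1)·1; 4·1 + 2·1 + (-5)·1; 0·1 + 0·1 + 7·1) = (8, 1, 7)
w2 = Gw1 = (3·8 + 6·1 + (-1)·7; 4·8 + 2·1 + (-5)·7; 0·8 + 0·1 + 7·7) = (23, -1, 49)
w3 = Gw2 = (14, -155, 343)
Ratio at component: 343 / 49 = 7.000

7.000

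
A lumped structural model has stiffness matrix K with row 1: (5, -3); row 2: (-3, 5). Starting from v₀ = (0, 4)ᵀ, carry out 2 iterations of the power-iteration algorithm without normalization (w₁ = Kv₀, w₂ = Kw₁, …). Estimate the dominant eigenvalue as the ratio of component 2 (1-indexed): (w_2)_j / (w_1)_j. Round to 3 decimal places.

6.800

w1 = Kv₀ = (5·0 + (-3)·4; (-3)·0 + 5·4) = (-12, 20)
w2 = Kw1 = (5·(-12) + (-3)·20; (-3)·(-12) + 5·20) = (-120, 136)
Ratio at component: 136 / 20 = 6.800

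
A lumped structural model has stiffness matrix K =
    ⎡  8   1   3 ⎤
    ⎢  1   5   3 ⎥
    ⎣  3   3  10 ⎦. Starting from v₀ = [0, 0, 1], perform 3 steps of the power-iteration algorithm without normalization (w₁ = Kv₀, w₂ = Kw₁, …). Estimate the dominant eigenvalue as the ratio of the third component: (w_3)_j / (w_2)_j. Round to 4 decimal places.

λ ≈ 12.6695

w1 = Kv₀ = (8·0 + 1·0 + 3·1; 1·0 + 5·0 + 3·1; 3·0 + 3·0 + 10·1) = (3, 3, 10)
w2 = Kw1 = (8·3 + 1·3 + 3·10; 1·3 + 5·3 + 3·10; 3·3 + 3·3 + 10·10) = (57, 48, 118)
w3 = Kw2 = (858, 651, 1495)
Ratio at component: 1495 / 118 = 12.6695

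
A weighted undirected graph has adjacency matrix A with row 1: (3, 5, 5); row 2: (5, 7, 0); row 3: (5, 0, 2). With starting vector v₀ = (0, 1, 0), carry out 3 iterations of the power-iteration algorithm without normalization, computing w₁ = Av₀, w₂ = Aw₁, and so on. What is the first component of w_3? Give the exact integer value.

w1 = Av₀ = (5, 7, 0)
w2 = Aw1 = (50, 74, 25)
w3 = Aw2 = (645, 768, 300)
The requested component of w3 is 645.

645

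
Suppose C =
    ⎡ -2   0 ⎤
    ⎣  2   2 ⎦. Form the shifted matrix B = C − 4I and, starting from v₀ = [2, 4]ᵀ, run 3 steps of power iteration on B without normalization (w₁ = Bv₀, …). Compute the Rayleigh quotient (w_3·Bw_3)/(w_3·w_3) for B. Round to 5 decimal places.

μ ≈ -6.12941

B = C − 4I has rows (-6, 0); (2, -2)
w1 = Bv₀ = ((-6)·2 + 0·4; 2·2 + (-2)·4) = (-12, -4)
w2 = Bw1 = ((-6)·(-12) + 0·(-4); 2·(-12) + (-2)·(-4)) = (72, -16)
w3 = Bw2 = (-432, 176)
Bw3 = (2592, -1216)
w3·Bw3 = -1333760; w3·w3 = 217600; μ ≈ -1333760/217600 = -6.12941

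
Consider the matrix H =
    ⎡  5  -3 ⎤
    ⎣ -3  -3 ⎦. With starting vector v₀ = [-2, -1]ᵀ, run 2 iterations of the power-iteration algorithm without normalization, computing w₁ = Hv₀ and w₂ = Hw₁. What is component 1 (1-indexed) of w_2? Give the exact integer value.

w1 = Hv₀ = (-7, 9)
w2 = Hw1 = (-62, -6)
The requested component of w2 is -62.

-62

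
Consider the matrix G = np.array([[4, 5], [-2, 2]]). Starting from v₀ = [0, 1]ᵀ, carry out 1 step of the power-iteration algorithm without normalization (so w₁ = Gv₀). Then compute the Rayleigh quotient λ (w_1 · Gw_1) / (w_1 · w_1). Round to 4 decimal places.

w1 = Gv₀ = (4·0 + 5·1; (-2)·0 + 2·1) = (5, 2)
Gw1 = (30, -6)
w1·Gw1 = 5·30 + 2·(-6) = 138; w1·w1 = 5·5 + 2·2 = 29
λ ≈ 138/29 = 4.7586

4.7586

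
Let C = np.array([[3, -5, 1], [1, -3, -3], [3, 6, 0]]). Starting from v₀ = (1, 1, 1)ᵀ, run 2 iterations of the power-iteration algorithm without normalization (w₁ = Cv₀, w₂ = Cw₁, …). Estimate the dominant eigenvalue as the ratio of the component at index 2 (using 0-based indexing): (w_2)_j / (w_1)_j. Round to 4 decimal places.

w1 = Cv₀ = (3·1 + (-5)·1 + 1·1; 1·1 + (-3)·1 + (-3)·1; 3·1 + 6·1 + 0·1) = (-1, -5, 9)
w2 = Cw1 = (3·(-1) + (-5)·(-5) + 1·9; 1·(-1) + (-3)·(-5) + (-3)·9; 3·(-1) + 6·(-5) + 0·9) = (31, -13, -33)
Ratio at component: -33 / 9 = -3.6667

-3.6667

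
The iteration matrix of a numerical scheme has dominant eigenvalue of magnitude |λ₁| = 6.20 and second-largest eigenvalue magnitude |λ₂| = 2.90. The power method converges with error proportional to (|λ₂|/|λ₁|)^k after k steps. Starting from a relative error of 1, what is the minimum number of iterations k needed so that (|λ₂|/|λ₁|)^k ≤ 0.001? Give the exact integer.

|λ₂/λ₁| = 2.90/6.20 = 0.46774
Need k ≥ ln(0.001) / ln(0.46774) = -6.9078 / -0.7598 ≈ 9.091
Smallest integer k satisfying the bound: 10

10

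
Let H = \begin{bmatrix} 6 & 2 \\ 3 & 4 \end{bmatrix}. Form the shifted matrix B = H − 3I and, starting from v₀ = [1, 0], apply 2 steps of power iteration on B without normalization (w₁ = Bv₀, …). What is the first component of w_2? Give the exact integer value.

B = H − 3I has rows (3, 2); (3, 1)
w1 = Bv₀ = (3, 3)
w2 = Bw1 = (15, 12)
Requested component of w2: 15

15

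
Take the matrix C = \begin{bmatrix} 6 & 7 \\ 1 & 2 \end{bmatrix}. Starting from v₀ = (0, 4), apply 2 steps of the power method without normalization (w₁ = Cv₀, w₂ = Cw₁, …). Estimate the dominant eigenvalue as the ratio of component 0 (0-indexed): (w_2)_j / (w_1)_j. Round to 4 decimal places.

w1 = Cv₀ = (28, 8)
w2 = Cw1 = (224, 44)
Ratio at component: 224 / 28 = 8.0000

8.0000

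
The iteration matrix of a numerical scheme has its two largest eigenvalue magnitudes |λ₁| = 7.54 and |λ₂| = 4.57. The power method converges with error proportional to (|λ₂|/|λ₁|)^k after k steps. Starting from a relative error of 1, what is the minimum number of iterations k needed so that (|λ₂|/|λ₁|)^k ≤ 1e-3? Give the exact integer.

14

|λ₂/λ₁| = 4.57/7.54 = 0.60610
Need k ≥ ln(1e-3) / ln(0.60610) = -6.9078 / -0.5007 ≈ 13.796
Smallest integer k satisfying the bound: 14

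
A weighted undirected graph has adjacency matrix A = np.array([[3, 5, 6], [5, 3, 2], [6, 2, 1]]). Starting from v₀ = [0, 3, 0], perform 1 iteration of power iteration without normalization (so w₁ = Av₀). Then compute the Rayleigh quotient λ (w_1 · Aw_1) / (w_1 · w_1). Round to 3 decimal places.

10.526

w1 = Av₀ = (3·0 + 5·3 + 6·0; 5·0 + 3·3 + 2·0; 6·0 + 2·3 + 1·0) = (15, 9, 6)
Aw1 = (126, 114, 114)
w1·Aw1 = 15·126 + 9·114 + 6·114 = 3600; w1·w1 = 15·15 + 9·9 + 6·6 = 342
λ ≈ 3600/342 = 10.526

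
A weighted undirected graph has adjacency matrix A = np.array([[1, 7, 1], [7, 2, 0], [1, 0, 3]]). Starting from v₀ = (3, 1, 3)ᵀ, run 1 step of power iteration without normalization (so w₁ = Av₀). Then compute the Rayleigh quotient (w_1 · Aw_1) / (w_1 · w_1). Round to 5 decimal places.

λ ≈ 7.31235

w1 = Av₀ = (1·3 + 7·1 + 1·3; 7·3 + 2·1 + 0·3; 1·3 + 0·1 + 3·3) = (13, 23, 12)
Aw1 = (186, 137, 49)
w1·Aw1 = 13·186 + 23·137 + 12·49 = 6157; w1·w1 = 13·13 + 23·23 + 12·12 = 842
λ ≈ 6157/842 = 7.31235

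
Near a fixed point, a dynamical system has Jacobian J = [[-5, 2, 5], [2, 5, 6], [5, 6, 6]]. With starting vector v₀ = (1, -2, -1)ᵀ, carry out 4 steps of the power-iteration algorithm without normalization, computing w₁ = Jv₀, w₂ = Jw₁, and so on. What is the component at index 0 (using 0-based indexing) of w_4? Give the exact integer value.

w1 = Jv₀ = (-14, -14, -13)
w2 = Jw1 = (-23, -176, -232)
w3 = Jw2 = (-1397, -2318, -2563)
w4 = Jw3 = (-10466, -29762, -36271)
The requested component of w4 is -10466.

-10466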